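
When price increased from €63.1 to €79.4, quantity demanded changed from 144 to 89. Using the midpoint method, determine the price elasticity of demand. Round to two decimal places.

-2.06

%ΔQ = (89 − 144)/[(144 + 89)/2] = -55/116.5 ≈ -0.4721.
%Δp = (79.4 − 63.1)/[(63.1 + 79.4)/2] = 16.3/71.25 ≈ 0.2288.
Arc elasticity E = %ΔQ/%Δp ≈ -0.4721/0.2288 ≈ -2.06.
|E| > 1: demand is elastic over this range.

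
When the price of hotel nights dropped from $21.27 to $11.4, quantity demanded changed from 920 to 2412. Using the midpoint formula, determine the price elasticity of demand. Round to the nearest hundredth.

-1.48

%Δq = (2412 − 920)/[(920 + 2412)/2] = 1492/1666 ≈ 0.8956.
%Δp = (11.4 − 21.27)/[(21.27 + 11.4)/2] = -9.87/16.335 ≈ -0.6042.
Arc elasticity E = %Δq/%Δp ≈ 0.8956/-0.6042 ≈ -1.48.
|E| > 1: demand is elastic over this range.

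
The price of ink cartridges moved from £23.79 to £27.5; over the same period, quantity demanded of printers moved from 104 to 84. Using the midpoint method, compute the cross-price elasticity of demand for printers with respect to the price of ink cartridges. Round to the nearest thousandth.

-1.471

%ΔQ_x = (84 − 104)/[(104+84)/2] = -20/94 ≈ -0.2128.
%ΔP_y = (27.5 − 23.79)/[(23.79+27.5)/2] ≈ 0.1447.
E_xy = -0.2128/0.1447 ≈ -1.471.
E_xy < 0, so printers and ink cartridges are complements.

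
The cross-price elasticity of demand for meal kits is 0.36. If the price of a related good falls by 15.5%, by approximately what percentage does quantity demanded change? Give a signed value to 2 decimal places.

%ΔQ ≈ E × %ΔP_y = (0.36) × (-15.5%) = -5.58%.

-5.58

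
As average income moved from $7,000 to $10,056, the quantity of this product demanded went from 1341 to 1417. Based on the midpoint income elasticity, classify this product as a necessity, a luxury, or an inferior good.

%ΔQ = (1417 − 1341)/[(1341+1417)/2] = 76/1379 ≈ 0.0551.
%ΔI = (10,056 − 7,000)/[(7,000+10,056)/2] = 3056/8528 ≈ 0.3583.
E_I = %ΔQ/%ΔI ≈ 0.154.
E_I ∈ (0,1): normal good (necessity).

necessity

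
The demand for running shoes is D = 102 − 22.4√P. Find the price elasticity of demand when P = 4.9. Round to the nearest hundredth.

At P = 4.9, D = 52.4155.
dD/dP = −22.4/(2√P) = −22.4/(2·2.2136).
Point elasticity E = (dD/dP)·(P/D) = -5.0596 × 4.9/52.4155 ≈ -0.47.
|E| < 1, so demand is inelastic at this price.

-0.47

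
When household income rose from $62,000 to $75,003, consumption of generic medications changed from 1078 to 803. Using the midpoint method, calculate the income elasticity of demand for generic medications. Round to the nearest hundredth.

-1.54

%ΔQ = (803 − 1078)/[(1078+803)/2] = -275/940.5 ≈ -0.2924.
%ΔI = (75,003 − 62,000)/[(62,000+75,003)/2] = 13003/68501.5 ≈ 0.1898.
E_I = %ΔQ/%ΔI ≈ -1.54.
E_I < 0: inferior good.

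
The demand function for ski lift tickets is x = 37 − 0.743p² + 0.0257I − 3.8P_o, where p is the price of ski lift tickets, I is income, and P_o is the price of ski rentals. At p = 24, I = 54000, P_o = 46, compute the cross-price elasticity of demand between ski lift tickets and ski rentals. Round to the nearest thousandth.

x = 37 − 0.743(24)² + 0.0257(54000) − 3.8(46) = 37 − 427.968 + 1387.8 − 174.8 = 822.032.
∂x/∂P_o = −3.8, so E_xy = -3.8·(46/822.032) ≈ -0.213.
E_xy < 0: the goods are complements.

-0.213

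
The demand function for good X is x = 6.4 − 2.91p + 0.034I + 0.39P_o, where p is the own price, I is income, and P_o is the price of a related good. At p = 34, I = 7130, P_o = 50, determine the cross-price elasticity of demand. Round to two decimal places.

First evaluate x: 6.4 − 2.91(34) + 0.034(7130) + 0.39(50) = 6.4 − 98.94 + 242.42 + 19.5 = 169.38.
∂x/∂P_o = +0.39, so E_xy = 0.39·(50/169.38) ≈ 0.12.
E_xy > 0: the goods are substitutes.

0.12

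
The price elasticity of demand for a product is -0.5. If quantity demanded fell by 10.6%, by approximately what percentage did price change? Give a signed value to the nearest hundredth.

%ΔQ ≈ E × %ΔP ⇒ %ΔP = %ΔQ / E = (-10.6%)/(-0.5) = 21.20%.

21.20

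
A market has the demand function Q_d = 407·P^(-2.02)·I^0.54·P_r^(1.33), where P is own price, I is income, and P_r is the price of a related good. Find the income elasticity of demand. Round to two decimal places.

0.54

For a Cobb–Douglas (constant-elasticity) form Q_d = A·I^α·…, the elasticity with respect to I equals the exponent α at every point.
Here the exponent on I is 0.54, so the income elasticity of demand is 0.54.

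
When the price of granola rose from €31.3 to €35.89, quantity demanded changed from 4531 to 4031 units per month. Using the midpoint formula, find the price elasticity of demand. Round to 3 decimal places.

-0.855

%Δq = (4031 − 4531)/[(4531 + 4031)/2] = -500/4281 ≈ -0.1168.
%ΔP = (35.89 − 31.3)/[(31.3 + 35.89)/2] = 4.59/33.595 ≈ 0.1366.
Arc elasticity E = %Δq/%ΔP ≈ -0.1168/0.1366 ≈ -0.855.
|E| < 1: demand is inelastic over this range.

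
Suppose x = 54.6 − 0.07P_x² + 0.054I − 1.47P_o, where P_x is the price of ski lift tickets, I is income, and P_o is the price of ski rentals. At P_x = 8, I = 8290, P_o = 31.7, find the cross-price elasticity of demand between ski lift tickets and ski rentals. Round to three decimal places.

-0.103

x = 54.6 − 0.07(8)² + 0.054(8290) − 1.47(31.7) = 54.6 − 4.48 + 447.66 − 46.599 = 451.181.
∂x/∂P_o = −1.47, so E_xy = -1.47·(31.7/451.181) ≈ -0.103.
E_xy < 0: the goods are complements.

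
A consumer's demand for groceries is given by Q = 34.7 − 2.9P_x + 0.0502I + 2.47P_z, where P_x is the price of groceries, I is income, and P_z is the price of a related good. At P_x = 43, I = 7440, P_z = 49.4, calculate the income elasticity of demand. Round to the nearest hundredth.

0.92

Q = 34.7 − 2.9(43) + 0.0502(7440) + 2.47(49.4) = 34.7 − 124.7 + 373.488 + 122.018 = 405.506.
∂Q/∂I = +0.0502, so E_I = 0.0502·(7440/405.506) ≈ 0.92.
E_I ∈ (0,1): normal good (necessity).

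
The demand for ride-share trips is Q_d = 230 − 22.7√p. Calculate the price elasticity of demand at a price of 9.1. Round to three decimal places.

At p = 9.1, Q_d = 161.5227.
dQ_d/dp = −22.7/(2√p) = −22.7/(2·3.0166).
Point elasticity E = (dQ_d/dp)·(p/Q_d) = -3.7625 × 9.1/161.5227 ≈ -0.212.
|E| < 1, so demand is inelastic at this price.

-0.212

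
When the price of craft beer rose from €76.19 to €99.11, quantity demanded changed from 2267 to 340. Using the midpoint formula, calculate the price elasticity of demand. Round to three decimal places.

%ΔQ = (340 − 2267)/[(2267 + 340)/2] = -1927/1303.5 ≈ -1.4783.
%ΔP = (99.11 − 76.19)/[(76.19 + 99.11)/2] = 22.92/87.65 ≈ 0.2615.
Arc elasticity E = %ΔQ/%ΔP ≈ -1.4783/0.2615 ≈ -5.653.
|E| > 1: demand is elastic over this range.

-5.653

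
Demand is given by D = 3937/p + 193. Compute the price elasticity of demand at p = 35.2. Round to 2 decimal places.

-0.37

At p = 35.2, D = 304.8466.
dD/dp = −3937/p² = −3.1775.
Point elasticity E = (dD/dp)·(p/D) = -3.1775 × 35.2/304.8466 ≈ -0.37.
|E| < 1, so demand is inelastic at this price.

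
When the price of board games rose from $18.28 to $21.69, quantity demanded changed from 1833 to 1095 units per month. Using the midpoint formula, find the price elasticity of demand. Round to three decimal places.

-2.954

%ΔQ = (1095 − 1833)/[(1833 + 1095)/2] = -738/1464 ≈ -0.5041.
%ΔP = (21.69 − 18.28)/[(18.28 + 21.69)/2] = 3.41/19.985 ≈ 0.1706.
Arc elasticity E = %ΔQ/%ΔP ≈ -0.5041/0.1706 ≈ -2.954.
|E| > 1: demand is elastic over this range.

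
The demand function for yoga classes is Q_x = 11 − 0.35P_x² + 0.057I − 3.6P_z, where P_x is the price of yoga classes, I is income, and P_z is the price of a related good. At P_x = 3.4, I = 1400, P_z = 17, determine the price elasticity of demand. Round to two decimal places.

First evaluate Q_x: 11 − 0.35(3.4)² + 0.057(1400) − 3.6(17) = 11 − 4.046 + 79.8 − 61.2 = 25.554.
∂Q_x/∂P_x = −2·0.35·P_x = -2.38, so E_p = -2.38·(3.4/25.554) ≈ -0.32.
|E_p| < 1: demand is inelastic.

-0.32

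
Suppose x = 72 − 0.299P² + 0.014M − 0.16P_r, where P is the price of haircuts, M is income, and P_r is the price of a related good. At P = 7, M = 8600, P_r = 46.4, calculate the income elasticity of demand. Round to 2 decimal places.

x = 72 − 0.299(7)² + 0.014(8600) − 0.16(46.4) = 72 − 14.651 + 120.4 − 7.424 = 170.325.
∂x/∂M = +0.014, so E_I = 0.014·(8600/170.325) ≈ 0.71.
E_I ∈ (0,1): normal good (necessity).

0.71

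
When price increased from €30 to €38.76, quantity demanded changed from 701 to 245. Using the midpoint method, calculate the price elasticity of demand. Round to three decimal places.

%ΔQ = (245 − 701)/[(701 + 245)/2] = -456/473 ≈ -0.9641.
%Δp = (38.76 − 30)/[(30 + 38.76)/2] = 8.76/34.38 ≈ 0.2548.
Arc elasticity E = %ΔQ/%Δp ≈ -0.9641/0.2548 ≈ -3.784.
|E| > 1: demand is elastic over this range.

-3.784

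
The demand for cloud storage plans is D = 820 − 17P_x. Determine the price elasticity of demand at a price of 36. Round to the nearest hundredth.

-2.94

At P_x = 36, D = 208.
dD/dP_x = −17.
Point elasticity E = (dD/dP_x)·(P_x/D) = -17 × 36/208 ≈ -2.94.
|E| > 1, so demand is elastic at this price.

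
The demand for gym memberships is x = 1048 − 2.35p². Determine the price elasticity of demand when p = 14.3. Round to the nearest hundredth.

-1.69

At p = 14.3, x = 567.4485.
dx/dp = −2·2.35·p = −67.21.
Point elasticity E = (dx/dp)·(p/x) = -67.21 × 14.3/567.4485 ≈ -1.69.
|E| > 1, so demand is elastic at this price.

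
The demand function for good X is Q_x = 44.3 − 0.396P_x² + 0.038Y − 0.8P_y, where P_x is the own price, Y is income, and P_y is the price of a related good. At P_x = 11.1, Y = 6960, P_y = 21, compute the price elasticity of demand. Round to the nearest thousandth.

-0.401

At the given point, Q_x = 44.3 − 0.396(11.1)² + 0.038(6960) − 0.8(21) = 44.3 − 48.7912 + 264.48 − 16.8 = 243.1888.
∂Q_x/∂P_x = −2·0.396·P_x = -8.7912, so E_p = -8.7912·(11.1/243.1888) ≈ -0.401.
|E_p| < 1: demand is inelastic.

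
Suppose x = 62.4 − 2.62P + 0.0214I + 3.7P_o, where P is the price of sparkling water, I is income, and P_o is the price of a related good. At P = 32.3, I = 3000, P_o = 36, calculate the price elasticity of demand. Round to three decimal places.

Substituting, x = 62.4 − 2.62(32.3) + 0.0214(3000) + 3.7(36) = 62.4 − 84.626 + 64.2 + 133.2 = 175.174.
∂x/∂P = −2.62, so E_p = (−2.62)·(32.3/175.174) ≈ -0.483.
|E_p| < 1: demand is inelastic.

-0.483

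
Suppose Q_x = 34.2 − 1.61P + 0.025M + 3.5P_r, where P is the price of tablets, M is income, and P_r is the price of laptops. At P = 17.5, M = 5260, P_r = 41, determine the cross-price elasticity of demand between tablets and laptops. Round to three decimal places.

First evaluate Q_x: 34.2 − 1.61(17.5) + 0.025(5260) + 3.5(41) = 34.2 − 28.175 + 131.5 + 143.5 = 281.025.
∂Q_x/∂P_r = +3.5, so E_xy = 3.5·(41/281.025) ≈ 0.511.
E_xy > 0: the goods are substitutes.

0.511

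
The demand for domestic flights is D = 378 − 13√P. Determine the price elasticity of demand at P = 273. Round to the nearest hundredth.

-0.66

At P = 273, D = 163.2047.
dD/dP = −13/(2√P) = −13/(2·16.5227).
Point elasticity E = (dD/dP)·(P/D) = -0.3934 × 273/163.2047 ≈ -0.66.
|E| < 1, so demand is inelastic at this price.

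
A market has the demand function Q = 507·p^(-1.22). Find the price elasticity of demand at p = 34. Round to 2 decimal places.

-1.22

For a Cobb–Douglas (constant-elasticity) form Q = A·p^α·…, the elasticity with respect to p equals the exponent α at every point.
Here the exponent on p is -1.22, so the price elasticity of demand is -1.22.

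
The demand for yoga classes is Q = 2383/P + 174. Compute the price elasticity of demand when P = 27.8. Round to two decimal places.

-0.33

At P = 27.8, Q = 259.7194.
dQ/dP = −2383/P² = −3.0834.
Point elasticity E = (dQ/dP)·(P/Q) = -3.0834 × 27.8/259.7194 ≈ -0.33.
|E| < 1, so demand is inelastic at this price.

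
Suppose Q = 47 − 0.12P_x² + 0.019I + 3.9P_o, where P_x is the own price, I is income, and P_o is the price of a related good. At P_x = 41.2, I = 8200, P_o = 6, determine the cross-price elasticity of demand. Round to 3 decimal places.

1.040

Q = 47 − 0.12(41.2)² + 0.019(8200) + 3.9(6) = 47 − 203.6928 + 155.8 + 23.4 = 22.5072.
∂Q/∂P_o = +3.9, so E_xy = 3.9·(6/22.5072) ≈ 1.040.
E_xy > 0: the goods are substitutes.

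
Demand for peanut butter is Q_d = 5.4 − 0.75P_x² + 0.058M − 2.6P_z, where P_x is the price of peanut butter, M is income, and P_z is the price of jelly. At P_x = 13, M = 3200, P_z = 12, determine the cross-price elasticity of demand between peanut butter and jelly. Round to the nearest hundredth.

-0.94

Q_d = 5.4 − 0.75(13)² + 0.058(3200) − 2.6(12) = 5.4 − 126.75 + 185.6 − 31.2 = 33.05.
∂Q_d/∂P_z = −2.6, so E_xy = -2.6·(12/33.05) ≈ -0.94.
E_xy < 0: the goods are complements.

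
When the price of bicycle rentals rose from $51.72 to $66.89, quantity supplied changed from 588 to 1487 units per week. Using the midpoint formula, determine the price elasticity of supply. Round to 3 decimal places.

%ΔQ = (1487 − 588)/[(588 + 1487)/2] = 899/1037.5 ≈ 0.8665.
%ΔP = (66.89 − 51.72)/[(51.72 + 66.89)/2] = 15.17/59.305 ≈ 0.2558.
Arc elasticity E = %ΔQ/%ΔP ≈ 0.8665/0.2558 ≈ 3.387.
|E| > 1: supply is elastic over this range.

3.387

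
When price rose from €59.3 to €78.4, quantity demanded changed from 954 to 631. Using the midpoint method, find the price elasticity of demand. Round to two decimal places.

%Δq = (631 − 954)/[(954 + 631)/2] = -323/792.5 ≈ -0.4076.
%Δp = (78.4 − 59.3)/[(59.3 + 78.4)/2] = 19.1/68.85 ≈ 0.2774.
Arc elasticity E = %Δq/%Δp ≈ -0.4076/0.2774 ≈ -1.47.
|E| > 1: demand is elastic over this range.

-1.47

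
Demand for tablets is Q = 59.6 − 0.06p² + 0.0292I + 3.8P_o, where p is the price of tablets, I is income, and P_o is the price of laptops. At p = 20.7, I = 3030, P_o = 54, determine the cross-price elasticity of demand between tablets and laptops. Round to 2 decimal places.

Substituting, Q = 59.6 − 0.06(20.7)² + 0.0292(3030) + 3.8(54) = 59.6 − 25.7094 + 88.476 + 205.2 = 327.5666.
∂Q/∂P_o = +3.8, so E_xy = 3.8·(54/327.5666) ≈ 0.63.
E_xy > 0: the goods are substitutes.

0.63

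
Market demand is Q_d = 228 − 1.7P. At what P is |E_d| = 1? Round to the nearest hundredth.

67.06

For linear demand Q_d = a − bP, E = −bP/(a − bP). |E| = 1 ⇒ bP = a − bP ⇒ P = a/(2b).
P = 228/(2·1.7) ≈ 67.06.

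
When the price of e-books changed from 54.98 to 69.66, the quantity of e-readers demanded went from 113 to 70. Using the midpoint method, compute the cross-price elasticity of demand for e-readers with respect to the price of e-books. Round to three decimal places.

%ΔQ_x = (70 − 113)/[(113+70)/2] = -43/91.5 ≈ -0.4699.
%ΔP_y = (69.66 − 54.98)/[(54.98+69.66)/2] ≈ 0.2356.
E_xy = -0.4699/0.2356 ≈ -1.995.
E_xy < 0, so e-readers and e-books are complements.

-1.995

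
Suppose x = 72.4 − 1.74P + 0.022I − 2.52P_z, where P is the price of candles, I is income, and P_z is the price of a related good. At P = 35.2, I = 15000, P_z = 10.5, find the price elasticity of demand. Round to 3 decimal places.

-0.195

At the given point, x = 72.4 − 1.74(35.2) + 0.022(15000) − 2.52(10.5) = 72.4 − 61.248 + 330 − 26.46 = 314.692.
∂x/∂P = −1.74, so E_p = (−1.74)·(35.2/314.692) ≈ -0.195.
|E_p| < 1: demand is inelastic.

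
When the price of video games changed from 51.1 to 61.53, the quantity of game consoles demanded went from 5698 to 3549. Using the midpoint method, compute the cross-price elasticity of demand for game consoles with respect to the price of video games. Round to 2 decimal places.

-2.51

%ΔQ_x = (3549 − 5698)/[(5698+3549)/2] = -2149/4623.5 ≈ -0.4648.
%ΔP_y = (61.53 − 51.1)/[(51.1+61.53)/2] ≈ 0.1852.
E_xy = -0.4648/0.1852 ≈ -2.51.
E_xy < 0, so game consoles and video games are complements.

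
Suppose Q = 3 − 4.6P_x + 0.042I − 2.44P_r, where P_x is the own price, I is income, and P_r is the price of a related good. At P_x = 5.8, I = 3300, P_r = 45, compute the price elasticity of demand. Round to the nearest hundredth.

-5.21

At the given point, Q = 3 − 4.6(5.8) + 0.042(3300) − 2.44(45) = 3 − 26.68 + 138.6 − 109.8 = 5.12.
∂Q/∂P_x = −4.6, so E_p = (−4.6)·(5.8/5.12) ≈ -5.21.
|E_p| > 1: demand is elastic.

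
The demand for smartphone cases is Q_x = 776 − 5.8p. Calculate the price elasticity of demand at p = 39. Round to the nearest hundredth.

At p = 39, Q_x = 549.8.
dQ_x/dp = −5.8.
Point elasticity E = (dQ_x/dp)·(p/Q_x) = -5.8 × 39/549.8 ≈ -0.41.
|E| < 1, so demand is inelastic at this price.

-0.41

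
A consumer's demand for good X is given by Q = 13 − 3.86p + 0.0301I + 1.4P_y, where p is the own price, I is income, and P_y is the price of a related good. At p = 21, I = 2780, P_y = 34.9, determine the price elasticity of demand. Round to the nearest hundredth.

At the given point, Q = 13 − 3.86(21) + 0.0301(2780) + 1.4(34.9) = 13 − 81.06 + 83.678 + 48.86 = 64.478.
∂Q/∂p = −3.86, so E_p = (−3.86)·(21/64.478) ≈ -1.26.
|E_p| > 1: demand is elastic.

-1.26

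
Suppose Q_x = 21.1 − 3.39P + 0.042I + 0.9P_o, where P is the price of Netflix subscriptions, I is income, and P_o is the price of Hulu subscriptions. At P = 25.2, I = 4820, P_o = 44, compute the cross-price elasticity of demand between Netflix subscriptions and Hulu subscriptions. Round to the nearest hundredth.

Evaluating quantity at (P, I, P_o) gives Q_x = 21.1 − 3.39(25.2) + 0.042(4820) + 0.9(44) = 21.1 − 85.428 + 202.44 + 39.6 = 177.712.
∂Q_x/∂P_o = +0.9, so E_xy = 0.9·(44/177.712) ≈ 0.22.
E_xy > 0: the goods are substitutes.

0.22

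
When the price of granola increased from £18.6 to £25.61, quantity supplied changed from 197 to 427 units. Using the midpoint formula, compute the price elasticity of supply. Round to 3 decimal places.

2.325

%ΔQ = (427 − 197)/[(197 + 427)/2] = 230/312 ≈ 0.7372.
%Δp = (25.61 − 18.6)/[(18.6 + 25.61)/2] = 7.01/22.105 ≈ 0.3171.
Arc elasticity E = %ΔQ/%Δp ≈ 0.7372/0.3171 ≈ 2.325.
|E| > 1: supply is elastic over this range.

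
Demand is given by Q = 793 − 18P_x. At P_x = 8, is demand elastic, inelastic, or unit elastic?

At P_x = 8, Q = 649.
dQ/dP_x = −18.
Point elasticity E = (dQ/dP_x)·(P_x/Q) = -18 × 8/649 ≈ -0.222.
|E| ≈ 0.222 < 1, so demand is inelastic.

inelastic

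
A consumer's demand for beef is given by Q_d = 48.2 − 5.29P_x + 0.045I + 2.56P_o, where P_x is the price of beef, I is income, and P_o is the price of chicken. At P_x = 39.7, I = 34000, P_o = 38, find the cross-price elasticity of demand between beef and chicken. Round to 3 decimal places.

0.066

At the given point, Q_d = 48.2 − 5.29(39.7) + 0.045(34000) + 2.56(38) = 48.2 − 210.013 + 1530 + 97.28 = 1465.467.
∂Q_d/∂P_o = +2.56, so E_xy = 2.56·(38/1465.467) ≈ 0.066.
E_xy > 0: the goods are substitutes.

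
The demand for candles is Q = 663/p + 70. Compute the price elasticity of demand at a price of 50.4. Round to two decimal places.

-0.16

At p = 50.4, Q = 83.1548.
dQ/dp = −663/p² = −0.261.
Point elasticity E = (dQ/dp)·(p/Q) = -0.261 × 50.4/83.1548 ≈ -0.16.
|E| < 1, so demand is inelastic at this price.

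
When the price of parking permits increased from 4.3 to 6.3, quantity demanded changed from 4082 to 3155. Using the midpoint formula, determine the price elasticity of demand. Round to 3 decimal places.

%ΔQ = (3155 − 4082)/[(4082 + 3155)/2] = -927/3618.5 ≈ -0.2562.
%ΔP = (6.3 − 4.3)/[(4.3 + 6.3)/2] = 2/5.3 ≈ 0.3774.
Arc elasticity E = %ΔQ/%ΔP ≈ -0.2562/0.3774 ≈ -0.679.
|E| < 1: demand is inelastic over this range.

-0.679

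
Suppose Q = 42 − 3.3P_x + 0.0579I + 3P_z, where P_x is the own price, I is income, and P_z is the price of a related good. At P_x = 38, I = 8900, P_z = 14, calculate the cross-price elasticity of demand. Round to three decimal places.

0.089

First evaluate Q: 42 − 3.3(38) + 0.0579(8900) + 3(14) = 42 − 125.4 + 515.31 + 42 = 473.91.
∂Q/∂P_z = +3, so E_xy = 3·(14/473.91) ≈ 0.089.
E_xy > 0: the goods are substitutes.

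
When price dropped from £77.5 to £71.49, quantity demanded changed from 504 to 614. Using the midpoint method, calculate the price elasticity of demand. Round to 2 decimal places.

-2.44

%ΔQ = (614 − 504)/[(504 + 614)/2] = 110/559 ≈ 0.1968.
%Δp = (71.49 − 77.5)/[(77.5 + 71.49)/2] = -6.01/74.495 ≈ -0.0807.
Arc elasticity E = %ΔQ/%Δp ≈ 0.1968/-0.0807 ≈ -2.44.
|E| > 1: demand is elastic over this range.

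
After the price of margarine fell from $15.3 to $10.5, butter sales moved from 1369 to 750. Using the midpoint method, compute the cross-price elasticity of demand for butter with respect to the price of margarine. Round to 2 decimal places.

%ΔQ_x = (750 − 1369)/[(1369+750)/2] = -619/1059.5 ≈ -0.5842.
%ΔP_y = (10.5 − 15.3)/[(15.3+10.5)/2] ≈ -0.3721.
E_xy = -0.5842/-0.3721 ≈ 1.57.
E_xy > 0, so butter and margarine are substitutes.

1.57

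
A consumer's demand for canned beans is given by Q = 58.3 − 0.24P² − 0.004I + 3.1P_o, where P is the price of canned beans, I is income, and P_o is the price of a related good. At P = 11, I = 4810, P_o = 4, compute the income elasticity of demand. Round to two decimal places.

First evaluate Q: 58.3 − 0.24(11)² − 0.004(4810) + 3.1(4) = 58.3 − 29.04 − 19.24 + 12.4 = 22.42.
∂Q/∂I = −0.004, so E_I = -0.004·(4810/22.42) ≈ -0.86.
E_I < 0: inferior good.

-0.86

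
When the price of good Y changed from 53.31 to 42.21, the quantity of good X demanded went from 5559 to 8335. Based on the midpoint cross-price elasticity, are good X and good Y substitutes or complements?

complements

%ΔQ_x = (8335 − 5559)/[(5559+8335)/2] = 2776/6947 ≈ 0.3996.
%ΔP_y = (42.21 − 53.31)/[(53.31+42.21)/2] ≈ -0.2324.
E_xy = 0.3996/-0.2324 ≈ -1.719.
E_xy < 0, so the goods are complements.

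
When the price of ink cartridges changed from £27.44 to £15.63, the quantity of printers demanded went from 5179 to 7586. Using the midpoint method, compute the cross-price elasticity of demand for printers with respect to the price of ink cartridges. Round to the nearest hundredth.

%ΔQ_x = (7586 − 5179)/[(5179+7586)/2] = 2407/6382.5 ≈ 0.3771.
%ΔP_y = (15.63 − 27.44)/[(27.44+15.63)/2] ≈ -0.5484.
E_xy = 0.3771/-0.5484 ≈ -0.69.
E_xy < 0, so printers and ink cartridges are complements.

-0.69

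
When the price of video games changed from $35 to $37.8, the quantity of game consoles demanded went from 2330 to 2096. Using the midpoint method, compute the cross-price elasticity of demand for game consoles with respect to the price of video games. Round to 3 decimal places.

%ΔQ_x = (2096 − 2330)/[(2330+2096)/2] = -234/2213 ≈ -0.1057.
%ΔP_y = (37.8 − 35)/[(35+37.8)/2] ≈ 0.0769.
E_xy = -0.1057/0.0769 ≈ -1.375.
E_xy < 0, so game consoles and video games are complements.

-1.375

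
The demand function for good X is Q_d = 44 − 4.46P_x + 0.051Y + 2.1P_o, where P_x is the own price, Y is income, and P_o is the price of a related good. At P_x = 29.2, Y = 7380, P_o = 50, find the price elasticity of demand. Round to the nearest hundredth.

At the given point, Q_d = 44 − 4.46(29.2) + 0.051(7380) + 2.1(50) = 44 − 130.232 + 376.38 + 105 = 395.148.
∂Q_d/∂P_x = −4.46, so E_p = (−4.46)·(29.2/395.148) ≈ -0.33.
|E_p| < 1: demand is inelastic.

-0.33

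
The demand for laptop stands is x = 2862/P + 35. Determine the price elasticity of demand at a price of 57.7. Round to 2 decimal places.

-0.59

At P = 57.7, x = 84.6014.
dx/dP = −2862/P² = −0.8596.
Point elasticity E = (dx/dP)·(P/x) = -0.8596 × 57.7/84.6014 ≈ -0.59.
|E| < 1, so demand is inelastic at this price.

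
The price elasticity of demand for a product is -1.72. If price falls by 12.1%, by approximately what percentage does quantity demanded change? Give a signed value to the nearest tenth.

%ΔQ ≈ E × %ΔP = (-1.72) × (-12.1%) ≈ 20.8%.

20.8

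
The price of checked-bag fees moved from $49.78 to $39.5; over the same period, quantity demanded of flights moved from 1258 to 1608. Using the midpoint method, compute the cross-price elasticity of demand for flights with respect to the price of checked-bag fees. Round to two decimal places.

%ΔQ_x = (1608 − 1258)/[(1258+1608)/2] = 350/1433 ≈ 0.2442.
%ΔP_y = (39.5 − 49.78)/[(49.78+39.5)/2] ≈ -0.2303.
E_xy = 0.2442/-0.2303 ≈ -1.06.
E_xy < 0, so flights and checked-bag fees are complements.

-1.06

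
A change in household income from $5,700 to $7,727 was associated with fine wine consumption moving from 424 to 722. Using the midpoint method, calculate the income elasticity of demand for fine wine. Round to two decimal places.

1.72

%ΔQ = (722 − 424)/[(424+722)/2] = 298/573 ≈ 0.5201.
%ΔY = (7,727 − 5,700)/[(5,700+7,727)/2] = 2027/6713.5 ≈ 0.3019.
E_I = %ΔQ/%ΔY ≈ 1.72.
E_I > 1: normal good (luxury).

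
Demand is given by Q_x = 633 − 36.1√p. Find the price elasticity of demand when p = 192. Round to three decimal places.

At p = 192, Q_x = 132.7837.
dQ_x/dp = −36.1/(2√p) = −36.1/(2·13.8564).
Point elasticity E = (dQ_x/dp)·(p/Q_x) = -1.3026 × 192/132.7837 ≈ -1.884.
|E| > 1, so demand is elastic at this price.

-1.884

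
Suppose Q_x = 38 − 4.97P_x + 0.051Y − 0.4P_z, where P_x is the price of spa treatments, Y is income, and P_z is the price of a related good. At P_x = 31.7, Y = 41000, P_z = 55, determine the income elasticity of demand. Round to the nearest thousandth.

First evaluate Q_x: 38 − 4.97(31.7) + 0.051(41000) − 0.4(55) = 38 − 157.549 + 2091 − 22 = 1949.451.
∂Q_x/∂Y = +0.051, so E_I = 0.051·(41000/1949.451) ≈ 1.073.
E_I > 1: normal good (luxury).

1.073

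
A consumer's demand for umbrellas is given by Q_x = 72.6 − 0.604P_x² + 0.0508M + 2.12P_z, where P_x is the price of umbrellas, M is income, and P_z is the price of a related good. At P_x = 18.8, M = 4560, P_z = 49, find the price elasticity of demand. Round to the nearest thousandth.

-2.193

First evaluate Q_x: 72.6 − 0.604(18.8)² + 0.0508(4560) + 2.12(49) = 72.6 − 213.4778 + 231.648 + 103.88 = 194.6502.
∂Q_x/∂P_x = −2·0.604·P_x = -22.7104, so E_p = -22.7104·(18.8/194.6502) ≈ -2.193.
|E_p| > 1: demand is elastic.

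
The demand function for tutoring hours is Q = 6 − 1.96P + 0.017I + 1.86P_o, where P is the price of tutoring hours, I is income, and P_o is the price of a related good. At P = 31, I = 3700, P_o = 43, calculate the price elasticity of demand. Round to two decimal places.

-0.69

Substituting, Q = 6 − 1.96(31) + 0.017(3700) + 1.86(43) = 6 − 60.76 + 62.9 + 79.98 = 88.12.
∂Q/∂P = −1.96, so E_p = (−1.96)·(31/88.12) ≈ -0.69.
|E_p| < 1: demand is inelastic.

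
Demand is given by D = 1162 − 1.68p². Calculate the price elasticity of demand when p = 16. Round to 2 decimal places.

-1.18

At p = 16, D = 731.92.
dD/dp = −2·1.68·p = −53.76.
Point elasticity E = (dD/dp)·(p/D) = -53.76 × 16/731.92 ≈ -1.18.
|E| > 1, so demand is elastic at this price.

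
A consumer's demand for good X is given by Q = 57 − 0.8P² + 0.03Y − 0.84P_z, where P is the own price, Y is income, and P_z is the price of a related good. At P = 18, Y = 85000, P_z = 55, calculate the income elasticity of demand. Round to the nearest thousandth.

1.108

Evaluating quantity at (P, Y, P_z) gives Q = 57 − 0.8(18)² + 0.03(85000) − 0.84(55) = 57 − 259.2 + 2550 − 46.2 = 2301.6.
∂Q/∂Y = +0.03, so E_I = 0.03·(85000/2301.6) ≈ 1.108.
E_I > 1: normal good (luxury).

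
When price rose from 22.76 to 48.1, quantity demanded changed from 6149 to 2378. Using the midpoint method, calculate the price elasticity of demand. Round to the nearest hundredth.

-1.24

%ΔQ = (2378 − 6149)/[(6149 + 2378)/2] = -3771/4263.5 ≈ -0.8845.
%Δp = (48.1 − 22.76)/[(22.76 + 48.1)/2] = 25.34/35.43 ≈ 0.7152.
Arc elasticity E = %ΔQ/%Δp ≈ -0.8845/0.7152 ≈ -1.24.
|E| > 1: demand is elastic over this range.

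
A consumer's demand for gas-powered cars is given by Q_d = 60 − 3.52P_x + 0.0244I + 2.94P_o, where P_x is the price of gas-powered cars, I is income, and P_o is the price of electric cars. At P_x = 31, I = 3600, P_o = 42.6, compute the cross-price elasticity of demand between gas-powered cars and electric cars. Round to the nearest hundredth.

At the given point, Q_d = 60 − 3.52(31) + 0.0244(3600) + 2.94(42.6) = 60 − 109.12 + 87.84 + 125.244 = 163.964.
∂Q_d/∂P_o = +2.94, so E_xy = 2.94·(42.6/163.964) ≈ 0.76.
E_xy > 0: the goods are substitutes.

0.76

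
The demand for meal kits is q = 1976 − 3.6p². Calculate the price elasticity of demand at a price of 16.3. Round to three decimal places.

At p = 16.3, q = 1019.516.
dq/dp = −2·3.6·p = −117.36.
Point elasticity E = (dq/dp)·(p/q) = -117.36 × 16.3/1019.516 ≈ -1.876.
|E| > 1, so demand is elastic at this price.

-1.876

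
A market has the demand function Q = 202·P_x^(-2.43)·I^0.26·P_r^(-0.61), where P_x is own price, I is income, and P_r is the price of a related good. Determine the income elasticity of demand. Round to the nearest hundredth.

For a Cobb–Douglas (constant-elasticity) form Q = A·I^α·…, the elasticity with respect to I equals the exponent α at every point.
Here the exponent on I is 0.26, so the income elasticity of demand is 0.26.

0.26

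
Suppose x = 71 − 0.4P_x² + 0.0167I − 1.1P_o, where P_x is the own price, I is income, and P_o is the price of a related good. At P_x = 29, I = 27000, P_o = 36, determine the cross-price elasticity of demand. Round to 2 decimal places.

Substituting, x = 71 − 0.4(29)² + 0.0167(27000) − 1.1(36) = 71 − 336.4 + 450.9 − 39.6 = 145.9.
∂x/∂P_o = −1.1, so E_xy = -1.1·(36/145.9) ≈ -0.27.
E_xy < 0: the goods are complements.

-0.27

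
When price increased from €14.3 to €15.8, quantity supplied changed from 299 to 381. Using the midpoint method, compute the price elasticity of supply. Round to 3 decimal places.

%Δq = (381 − 299)/[(299 + 381)/2] = 82/340 ≈ 0.2412.
%Δp = (15.8 − 14.3)/[(14.3 + 15.8)/2] = 1.5/15.05 ≈ 0.0997.
Arc elasticity E = %Δq/%Δp ≈ 0.2412/0.0997 ≈ 2.420.
|E| > 1: supply is elastic over this range.

2.420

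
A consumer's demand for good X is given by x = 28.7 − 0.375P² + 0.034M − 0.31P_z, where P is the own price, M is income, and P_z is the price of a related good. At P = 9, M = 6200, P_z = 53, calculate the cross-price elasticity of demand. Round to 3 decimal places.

-0.085

Evaluating quantity at (P, M, P_z) gives x = 28.7 − 0.375(9)² + 0.034(6200) − 0.31(53) = 28.7 − 30.375 + 210.8 − 16.43 = 192.695.
∂x/∂P_z = −0.31, so E_xy = -0.31·(53/192.695) ≈ -0.085.
E_xy < 0: the goods are complements.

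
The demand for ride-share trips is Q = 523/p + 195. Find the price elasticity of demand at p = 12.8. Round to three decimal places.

At p = 12.8, Q = 235.8594.
dQ/dp = −523/p² = −3.1921.
Point elasticity E = (dQ/dp)·(p/Q) = -3.1921 × 12.8/235.8594 ≈ -0.173.
|E| < 1, so demand is inelastic at this price.

-0.173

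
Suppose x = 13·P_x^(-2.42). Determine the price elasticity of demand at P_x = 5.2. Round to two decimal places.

-2.42

For a Cobb–Douglas (constant-elasticity) form x = A·P_x^α·…, the elasticity with respect to P_x equals the exponent α at every point.
Here the exponent on P_x is -2.42, so the price elasticity of demand is -2.42.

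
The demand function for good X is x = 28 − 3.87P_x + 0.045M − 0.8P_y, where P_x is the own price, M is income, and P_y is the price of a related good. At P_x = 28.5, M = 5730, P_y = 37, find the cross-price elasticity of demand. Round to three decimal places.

-0.203

First evaluate x: 28 − 3.87(28.5) + 0.045(5730) − 0.8(37) = 28 − 110.295 + 257.85 − 29.6 = 145.955.
∂x/∂P_y = −0.8, so E_xy = -0.8·(37/145.955) ≈ -0.203.
E_xy < 0: the goods are complements.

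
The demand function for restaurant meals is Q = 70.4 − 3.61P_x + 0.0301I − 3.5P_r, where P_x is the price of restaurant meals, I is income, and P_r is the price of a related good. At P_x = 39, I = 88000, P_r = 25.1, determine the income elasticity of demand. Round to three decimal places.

Substituting, Q = 70.4 − 3.61(39) + 0.0301(88000) − 3.5(25.1) = 70.4 − 140.79 + 2648.8 − 87.85 = 2490.56.
∂Q/∂I = +0.0301, so E_I = 0.0301·(88000/2490.56) ≈ 1.064.
E_I > 1: normal good (luxury).

1.064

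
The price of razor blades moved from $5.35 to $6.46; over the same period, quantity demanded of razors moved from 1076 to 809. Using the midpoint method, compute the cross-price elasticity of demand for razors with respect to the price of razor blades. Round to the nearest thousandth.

%ΔQ_x = (809 − 1076)/[(1076+809)/2] = -267/942.5 ≈ -0.2833.
%ΔP_y = (6.46 − 5.35)/[(5.35+6.46)/2] ≈ 0.1880.
E_xy = -0.2833/0.1880 ≈ -1.507.
E_xy < 0, so razors and razor blades are complements.

-1.507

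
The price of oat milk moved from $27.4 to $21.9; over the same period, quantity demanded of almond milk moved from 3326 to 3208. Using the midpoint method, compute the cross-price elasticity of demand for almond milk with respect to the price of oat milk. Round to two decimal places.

%ΔQ_x = (3208 − 3326)/[(3326+3208)/2] = -118/3267 ≈ -0.0361.
%ΔP_y = (21.9 − 27.4)/[(27.4+21.9)/2] ≈ -0.2231.
E_xy = -0.0361/-0.2231 ≈ 0.16.
E_xy > 0, so almond milk and oat milk are substitutes.

0.16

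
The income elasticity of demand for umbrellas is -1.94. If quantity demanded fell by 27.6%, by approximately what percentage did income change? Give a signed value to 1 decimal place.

%ΔQ ≈ E × %ΔI ⇒ %ΔI = %ΔQ / E = (-27.6%)/(-1.94) ≈ 14.2%.

14.2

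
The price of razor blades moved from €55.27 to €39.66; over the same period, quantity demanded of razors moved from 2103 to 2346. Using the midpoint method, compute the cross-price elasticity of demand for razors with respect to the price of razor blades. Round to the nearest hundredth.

%ΔQ_x = (2346 − 2103)/[(2103+2346)/2] = 243/2224.5 ≈ 0.1092.
%ΔP_y = (39.66 − 55.27)/[(55.27+39.66)/2] ≈ -0.3289.
E_xy = 0.1092/-0.3289 ≈ -0.33.
E_xy < 0, so razors and razor blades are complements.

-0.33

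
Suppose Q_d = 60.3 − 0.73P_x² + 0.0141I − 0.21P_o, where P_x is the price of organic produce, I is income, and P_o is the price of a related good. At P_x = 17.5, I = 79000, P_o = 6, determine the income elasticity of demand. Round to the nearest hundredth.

Q_d = 60.3 − 0.73(17.5)² + 0.0141(79000) − 0.21(6) = 60.3 − 223.5625 + 1113.9 − 1.26 = 949.3775.
∂Q_d/∂I = +0.0141, so E_I = 0.0141·(79000/949.3775) ≈ 1.17.
E_I > 1: normal good (luxury).

1.17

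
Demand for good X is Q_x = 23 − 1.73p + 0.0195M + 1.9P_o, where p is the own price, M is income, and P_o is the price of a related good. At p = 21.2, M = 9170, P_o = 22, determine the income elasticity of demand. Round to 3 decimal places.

First evaluate Q_x: 23 − 1.73(21.2) + 0.0195(9170) + 1.9(22) = 23 − 36.676 + 178.815 + 41.8 = 206.939.
∂Q_x/∂M = +0.0195, so E_I = 0.0195·(9170/206.939) ≈ 0.864.
E_I ∈ (0,1): normal good (necessity).

0.864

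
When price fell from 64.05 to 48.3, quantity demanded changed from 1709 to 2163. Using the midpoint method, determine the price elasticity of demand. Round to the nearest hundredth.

-0.84

%Δq = (2163 − 1709)/[(1709 + 2163)/2] = 454/1936 ≈ 0.2345.
%Δp = (48.3 − 64.05)/[(64.05 + 48.3)/2] = -15.75/56.175 ≈ -0.2804.
Arc elasticity E = %Δq/%Δp ≈ 0.2345/-0.2804 ≈ -0.84.
|E| < 1: demand is inelastic over this range.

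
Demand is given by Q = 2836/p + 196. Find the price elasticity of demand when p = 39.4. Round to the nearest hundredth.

-0.27

At p = 39.4, Q = 267.9797.
dQ/dp = −2836/p² = −1.8269.
Point elasticity E = (dQ/dp)·(p/Q) = -1.8269 × 39.4/267.9797 ≈ -0.27.
|E| < 1, so demand is inelastic at this price.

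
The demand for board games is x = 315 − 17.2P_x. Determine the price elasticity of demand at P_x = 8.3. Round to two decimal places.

At P_x = 8.3, x = 172.24.
dx/dP_x = −17.2.
Point elasticity E = (dx/dP_x)·(P_x/x) = -17.2 × 8.3/172.24 ≈ -0.83.
|E| < 1, so demand is inelastic at this price.

-0.83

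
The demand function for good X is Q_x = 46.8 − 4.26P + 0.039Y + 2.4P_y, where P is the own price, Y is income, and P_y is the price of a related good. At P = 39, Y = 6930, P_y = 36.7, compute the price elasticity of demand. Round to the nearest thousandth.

-0.695

Substituting, Q_x = 46.8 − 4.26(39) + 0.039(6930) + 2.4(36.7) = 46.8 − 166.14 + 270.27 + 88.08 = 239.01.
∂Q_x/∂P = −4.26, so E_p = (−4.26)·(39/239.01) ≈ -0.695.
|E_p| < 1: demand is inelastic.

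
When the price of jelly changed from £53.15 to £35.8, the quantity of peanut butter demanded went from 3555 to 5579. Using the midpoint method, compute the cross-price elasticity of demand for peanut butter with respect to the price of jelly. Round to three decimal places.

%ΔQ_x = (5579 − 3555)/[(3555+5579)/2] = 2024/4567 ≈ 0.4432.
%ΔP_y = (35.8 − 53.15)/[(53.15+35.8)/2] ≈ -0.3901.
E_xy = 0.4432/-0.3901 ≈ -1.136.
E_xy < 0, so peanut butter and jelly are complements.

-1.136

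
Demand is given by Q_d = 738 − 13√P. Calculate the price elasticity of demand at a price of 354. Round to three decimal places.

-0.248

At P = 354, Q_d = 493.4065.
dQ_d/dP = −13/(2√P) = −13/(2·18.8149).
Point elasticity E = (dQ_d/dP)·(P/Q_d) = -0.3455 × 354/493.4065 ≈ -0.248.
|E| < 1, so demand is inelastic at this price.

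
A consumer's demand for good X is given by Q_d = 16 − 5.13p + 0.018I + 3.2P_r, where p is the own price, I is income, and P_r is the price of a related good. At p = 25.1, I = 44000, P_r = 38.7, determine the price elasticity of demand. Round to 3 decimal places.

-0.160

Q_d = 16 − 5.13(25.1) + 0.018(44000) + 3.2(38.7) = 16 − 128.763 + 792 + 123.84 = 803.077.
∂Q_d/∂p = −5.13, so E_p = (−5.13)·(25.1/803.077) ≈ -0.160.
|E_p| < 1: demand is inelastic.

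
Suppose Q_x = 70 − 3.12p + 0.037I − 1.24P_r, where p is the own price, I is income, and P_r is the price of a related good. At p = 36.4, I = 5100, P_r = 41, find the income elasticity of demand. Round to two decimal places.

Q_x = 70 − 3.12(36.4) + 0.037(5100) − 1.24(41) = 70 − 113.568 + 188.7 − 50.84 = 94.292.
∂Q_x/∂I = +0.037, so E_I = 0.037·(5100/94.292) ≈ 2.00.
E_I > 1: normal good (luxury).

2.00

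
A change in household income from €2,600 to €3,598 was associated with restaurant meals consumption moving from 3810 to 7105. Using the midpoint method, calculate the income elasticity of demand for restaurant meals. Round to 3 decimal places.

1.875

%ΔQ = (7105 − 3810)/[(3810+7105)/2] = 3295/5457.5 ≈ 0.6038.
%ΔM = (3,598 − 2,600)/[(2,600+3,598)/2] = 998/3099 ≈ 0.3220.
E_I = %ΔQ/%ΔM ≈ 1.875.
E_I > 1: normal good (luxury).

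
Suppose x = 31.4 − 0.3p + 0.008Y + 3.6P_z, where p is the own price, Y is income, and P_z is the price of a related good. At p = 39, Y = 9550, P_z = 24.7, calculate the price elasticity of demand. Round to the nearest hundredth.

Substituting, x = 31.4 − 0.3(39) + 0.008(9550) + 3.6(24.7) = 31.4 − 11.7 + 76.4 + 88.92 = 185.02.
∂x/∂p = −0.3, so E_p = (−0.3)·(39/185.02) ≈ -0.06.
|E_p| < 1: demand is inelastic.

-0.06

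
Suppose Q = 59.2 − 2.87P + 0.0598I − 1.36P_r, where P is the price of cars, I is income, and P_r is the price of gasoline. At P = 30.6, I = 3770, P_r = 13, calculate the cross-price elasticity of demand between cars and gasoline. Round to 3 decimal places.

-0.099

At the given point, Q = 59.2 − 2.87(30.6) + 0.0598(3770) − 1.36(13) = 59.2 − 87.822 + 225.446 − 17.68 = 179.144.
∂Q/∂P_r = −1.36, so E_xy = -1.36·(13/179.144) ≈ -0.099.
E_xy < 0: the goods are complements.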